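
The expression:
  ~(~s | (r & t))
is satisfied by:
  {s: True, t: False, r: False}
  {s: True, r: True, t: False}
  {s: True, t: True, r: False}


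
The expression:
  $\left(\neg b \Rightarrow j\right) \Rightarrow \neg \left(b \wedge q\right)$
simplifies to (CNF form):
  $\neg b \vee \neg q$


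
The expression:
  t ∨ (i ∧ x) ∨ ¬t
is always true.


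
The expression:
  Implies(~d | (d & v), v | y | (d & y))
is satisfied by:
  {y: True, d: True, v: True}
  {y: True, d: True, v: False}
  {y: True, v: True, d: False}
  {y: True, v: False, d: False}
  {d: True, v: True, y: False}
  {d: True, v: False, y: False}
  {v: True, d: False, y: False}


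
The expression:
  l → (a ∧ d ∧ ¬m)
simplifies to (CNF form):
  (a ∨ ¬l) ∧ (d ∨ ¬l) ∧ (¬l ∨ ¬m)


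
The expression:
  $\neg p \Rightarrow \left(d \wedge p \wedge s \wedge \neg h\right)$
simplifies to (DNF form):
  $p$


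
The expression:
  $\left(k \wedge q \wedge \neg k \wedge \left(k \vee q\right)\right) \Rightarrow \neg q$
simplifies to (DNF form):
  $\text{True}$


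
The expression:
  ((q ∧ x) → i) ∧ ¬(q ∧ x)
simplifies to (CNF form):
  ¬q ∨ ¬x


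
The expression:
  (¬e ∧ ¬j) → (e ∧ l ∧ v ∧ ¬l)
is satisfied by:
  {e: True, j: True}
  {e: True, j: False}
  {j: True, e: False}


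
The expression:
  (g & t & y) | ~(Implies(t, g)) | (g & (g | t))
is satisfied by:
  {t: True, g: True}
  {t: True, g: False}
  {g: True, t: False}


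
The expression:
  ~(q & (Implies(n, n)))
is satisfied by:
  {q: False}


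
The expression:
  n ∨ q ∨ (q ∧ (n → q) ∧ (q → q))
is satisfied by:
  {n: True, q: True}
  {n: True, q: False}
  {q: True, n: False}


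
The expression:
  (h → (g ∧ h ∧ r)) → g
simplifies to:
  g ∨ h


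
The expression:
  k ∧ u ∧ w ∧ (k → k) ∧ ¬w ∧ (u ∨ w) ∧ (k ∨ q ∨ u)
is never true.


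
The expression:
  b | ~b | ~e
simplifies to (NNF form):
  True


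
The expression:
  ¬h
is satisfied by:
  {h: False}


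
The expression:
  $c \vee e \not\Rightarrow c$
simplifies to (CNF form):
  $c \vee e$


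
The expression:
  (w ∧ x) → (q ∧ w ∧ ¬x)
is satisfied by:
  {w: False, x: False}
  {x: True, w: False}
  {w: True, x: False}


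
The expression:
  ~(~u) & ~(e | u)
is never true.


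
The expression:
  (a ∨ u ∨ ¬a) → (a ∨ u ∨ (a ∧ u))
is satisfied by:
  {a: True, u: True}
  {a: True, u: False}
  {u: True, a: False}


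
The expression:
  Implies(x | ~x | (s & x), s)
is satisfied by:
  {s: True}


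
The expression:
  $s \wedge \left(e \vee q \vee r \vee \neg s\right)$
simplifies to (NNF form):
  $s \wedge \left(e \vee q \vee r\right)$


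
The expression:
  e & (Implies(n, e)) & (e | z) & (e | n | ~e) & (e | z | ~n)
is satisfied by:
  {e: True}


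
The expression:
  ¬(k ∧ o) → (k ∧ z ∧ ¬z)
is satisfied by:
  {o: True, k: True}


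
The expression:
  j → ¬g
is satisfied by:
  {g: False, j: False}
  {j: True, g: False}
  {g: True, j: False}


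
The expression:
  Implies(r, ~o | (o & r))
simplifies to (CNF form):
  True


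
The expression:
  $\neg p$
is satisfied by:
  {p: False}


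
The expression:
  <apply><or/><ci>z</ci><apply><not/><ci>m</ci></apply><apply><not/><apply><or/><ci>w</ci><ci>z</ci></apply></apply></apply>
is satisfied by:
  {z: True, w: False, m: False}
  {w: False, m: False, z: False}
  {z: True, m: True, w: False}
  {m: True, w: False, z: False}
  {z: True, w: True, m: False}
  {w: True, z: False, m: False}
  {z: True, m: True, w: True}


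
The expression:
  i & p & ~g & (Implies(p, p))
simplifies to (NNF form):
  i & p & ~g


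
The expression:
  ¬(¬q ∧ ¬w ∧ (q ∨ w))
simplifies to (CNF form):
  True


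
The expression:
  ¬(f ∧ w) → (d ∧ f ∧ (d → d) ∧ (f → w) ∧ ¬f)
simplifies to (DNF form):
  f ∧ w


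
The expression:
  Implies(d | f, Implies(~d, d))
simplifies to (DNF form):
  d | ~f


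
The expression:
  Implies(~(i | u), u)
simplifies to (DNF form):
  i | u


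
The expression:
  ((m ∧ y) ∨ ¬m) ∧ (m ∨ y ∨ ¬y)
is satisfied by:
  {y: True, m: False}
  {m: False, y: False}
  {m: True, y: True}


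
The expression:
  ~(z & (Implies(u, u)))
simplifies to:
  ~z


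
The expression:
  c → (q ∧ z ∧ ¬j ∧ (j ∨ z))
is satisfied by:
  {z: True, q: True, c: False, j: False}
  {z: True, q: False, c: False, j: False}
  {q: True, j: False, z: False, c: False}
  {j: False, q: False, z: False, c: False}
  {j: True, z: True, q: True, c: False}
  {j: True, z: True, q: False, c: False}
  {j: True, q: True, z: False, c: False}
  {j: True, q: False, z: False, c: False}
  {c: True, z: True, q: True, j: False}


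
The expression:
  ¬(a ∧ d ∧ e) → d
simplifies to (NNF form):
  d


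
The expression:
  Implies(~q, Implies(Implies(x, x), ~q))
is always true.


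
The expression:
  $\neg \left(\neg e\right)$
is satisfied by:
  {e: True}


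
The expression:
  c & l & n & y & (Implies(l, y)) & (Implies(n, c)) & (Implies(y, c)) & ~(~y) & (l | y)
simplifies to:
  c & l & n & y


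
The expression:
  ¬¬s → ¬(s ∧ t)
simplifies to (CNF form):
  ¬s ∨ ¬t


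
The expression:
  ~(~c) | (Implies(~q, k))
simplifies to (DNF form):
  c | k | q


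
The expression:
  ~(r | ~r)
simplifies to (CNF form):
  False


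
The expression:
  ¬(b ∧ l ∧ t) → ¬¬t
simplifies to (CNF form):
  t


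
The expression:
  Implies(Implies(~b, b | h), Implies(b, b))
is always true.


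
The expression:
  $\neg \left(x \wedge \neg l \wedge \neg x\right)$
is always true.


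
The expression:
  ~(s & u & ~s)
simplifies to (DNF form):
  True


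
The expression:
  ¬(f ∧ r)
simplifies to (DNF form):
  ¬f ∨ ¬r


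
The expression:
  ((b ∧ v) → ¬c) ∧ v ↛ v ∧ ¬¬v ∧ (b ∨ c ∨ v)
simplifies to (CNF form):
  False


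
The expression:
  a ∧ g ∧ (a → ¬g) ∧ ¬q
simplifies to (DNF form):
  False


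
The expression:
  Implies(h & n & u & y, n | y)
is always true.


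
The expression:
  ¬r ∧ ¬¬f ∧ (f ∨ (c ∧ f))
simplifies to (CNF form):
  f ∧ ¬r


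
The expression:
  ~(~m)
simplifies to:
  m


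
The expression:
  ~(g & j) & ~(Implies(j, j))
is never true.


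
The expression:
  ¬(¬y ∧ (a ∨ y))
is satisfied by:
  {y: True, a: False}
  {a: False, y: False}
  {a: True, y: True}


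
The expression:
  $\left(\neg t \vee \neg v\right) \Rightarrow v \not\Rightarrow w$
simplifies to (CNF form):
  $v \wedge \left(t \vee \neg w\right)$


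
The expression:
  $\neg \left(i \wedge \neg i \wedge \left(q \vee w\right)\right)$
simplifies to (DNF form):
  $\text{True}$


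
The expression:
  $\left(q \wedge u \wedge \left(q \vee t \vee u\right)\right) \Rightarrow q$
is always true.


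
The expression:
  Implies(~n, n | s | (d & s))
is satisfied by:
  {n: True, s: True}
  {n: True, s: False}
  {s: True, n: False}


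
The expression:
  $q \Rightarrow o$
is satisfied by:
  {o: True, q: False}
  {q: False, o: False}
  {q: True, o: True}


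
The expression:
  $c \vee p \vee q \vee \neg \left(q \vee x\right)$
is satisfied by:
  {q: True, c: True, p: True, x: False}
  {q: True, c: True, p: False, x: False}
  {q: True, p: True, c: False, x: False}
  {q: True, p: False, c: False, x: False}
  {c: True, p: True, q: False, x: False}
  {c: True, p: False, q: False, x: False}
  {p: True, q: False, c: False, x: False}
  {p: False, q: False, c: False, x: False}
  {x: True, q: True, c: True, p: True}
  {x: True, q: True, c: True, p: False}
  {x: True, q: True, p: True, c: False}
  {x: True, q: True, p: False, c: False}
  {x: True, c: True, p: True, q: False}
  {x: True, c: True, p: False, q: False}
  {x: True, p: True, c: False, q: False}


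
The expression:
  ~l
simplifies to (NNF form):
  ~l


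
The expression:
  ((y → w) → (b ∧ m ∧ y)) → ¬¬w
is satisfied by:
  {w: True, y: False}
  {y: False, w: False}
  {y: True, w: True}


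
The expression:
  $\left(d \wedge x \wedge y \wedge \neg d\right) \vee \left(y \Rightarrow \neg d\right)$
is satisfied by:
  {d: False, y: False}
  {y: True, d: False}
  {d: True, y: False}


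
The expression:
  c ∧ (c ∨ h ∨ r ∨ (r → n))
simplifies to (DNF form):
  c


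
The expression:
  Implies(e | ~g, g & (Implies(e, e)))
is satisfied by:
  {g: True}


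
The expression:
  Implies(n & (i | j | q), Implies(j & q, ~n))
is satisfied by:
  {q: False, n: False, j: False}
  {j: True, q: False, n: False}
  {n: True, q: False, j: False}
  {j: True, n: True, q: False}
  {q: True, j: False, n: False}
  {j: True, q: True, n: False}
  {n: True, q: True, j: False}


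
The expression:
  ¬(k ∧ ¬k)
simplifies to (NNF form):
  True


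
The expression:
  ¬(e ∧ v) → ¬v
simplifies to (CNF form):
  e ∨ ¬v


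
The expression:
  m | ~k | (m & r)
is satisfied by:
  {m: True, k: False}
  {k: False, m: False}
  {k: True, m: True}


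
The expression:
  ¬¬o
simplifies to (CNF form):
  o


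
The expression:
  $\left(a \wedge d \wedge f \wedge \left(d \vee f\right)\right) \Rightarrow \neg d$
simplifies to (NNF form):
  $\neg a \vee \neg d \vee \neg f$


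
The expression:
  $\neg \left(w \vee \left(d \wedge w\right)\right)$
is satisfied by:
  {w: False}


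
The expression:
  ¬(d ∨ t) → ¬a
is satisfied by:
  {d: True, t: True, a: False}
  {d: True, t: False, a: False}
  {t: True, d: False, a: False}
  {d: False, t: False, a: False}
  {a: True, d: True, t: True}
  {a: True, d: True, t: False}
  {a: True, t: True, d: False}


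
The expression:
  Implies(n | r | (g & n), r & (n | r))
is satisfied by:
  {r: True, n: False}
  {n: False, r: False}
  {n: True, r: True}


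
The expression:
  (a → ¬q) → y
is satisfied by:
  {y: True, q: True, a: True}
  {y: True, q: True, a: False}
  {y: True, a: True, q: False}
  {y: True, a: False, q: False}
  {q: True, a: True, y: False}


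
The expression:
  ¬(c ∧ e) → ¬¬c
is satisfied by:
  {c: True}


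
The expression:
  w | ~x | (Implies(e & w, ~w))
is always true.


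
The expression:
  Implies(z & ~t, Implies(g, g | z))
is always true.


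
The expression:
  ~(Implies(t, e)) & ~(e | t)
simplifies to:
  False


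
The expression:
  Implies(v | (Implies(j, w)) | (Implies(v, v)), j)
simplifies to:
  j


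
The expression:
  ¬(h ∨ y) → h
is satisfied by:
  {y: True, h: True}
  {y: True, h: False}
  {h: True, y: False}


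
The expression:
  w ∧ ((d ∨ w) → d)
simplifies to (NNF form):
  d ∧ w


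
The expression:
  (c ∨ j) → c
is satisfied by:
  {c: True, j: False}
  {j: False, c: False}
  {j: True, c: True}


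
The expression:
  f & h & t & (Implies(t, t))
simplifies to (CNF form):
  f & h & t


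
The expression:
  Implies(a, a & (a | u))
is always true.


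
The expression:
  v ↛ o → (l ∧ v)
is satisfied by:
  {o: True, l: True, v: False}
  {o: True, v: False, l: False}
  {l: True, v: False, o: False}
  {l: False, v: False, o: False}
  {o: True, l: True, v: True}
  {o: True, v: True, l: False}
  {l: True, v: True, o: False}


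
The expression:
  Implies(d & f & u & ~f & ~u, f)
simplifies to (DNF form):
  True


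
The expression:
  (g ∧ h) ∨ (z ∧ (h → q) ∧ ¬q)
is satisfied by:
  {g: True, h: True, z: True, q: False}
  {g: True, h: True, q: False, z: False}
  {g: True, h: True, z: True, q: True}
  {g: True, h: True, q: True, z: False}
  {g: True, z: True, q: False, h: False}
  {z: True, g: False, q: False, h: False}


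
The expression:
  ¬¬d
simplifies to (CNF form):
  d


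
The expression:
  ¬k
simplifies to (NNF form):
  ¬k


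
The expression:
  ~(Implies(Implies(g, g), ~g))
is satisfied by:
  {g: True}


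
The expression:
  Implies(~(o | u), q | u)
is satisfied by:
  {q: True, u: True, o: True}
  {q: True, u: True, o: False}
  {q: True, o: True, u: False}
  {q: True, o: False, u: False}
  {u: True, o: True, q: False}
  {u: True, o: False, q: False}
  {o: True, u: False, q: False}


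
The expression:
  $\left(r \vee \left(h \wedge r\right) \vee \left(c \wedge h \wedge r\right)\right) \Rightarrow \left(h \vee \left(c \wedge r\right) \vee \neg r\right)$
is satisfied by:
  {c: True, h: True, r: False}
  {c: True, h: False, r: False}
  {h: True, c: False, r: False}
  {c: False, h: False, r: False}
  {r: True, c: True, h: True}
  {r: True, c: True, h: False}
  {r: True, h: True, c: False}


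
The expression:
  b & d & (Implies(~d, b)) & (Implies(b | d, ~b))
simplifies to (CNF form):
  False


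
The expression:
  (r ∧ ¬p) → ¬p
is always true.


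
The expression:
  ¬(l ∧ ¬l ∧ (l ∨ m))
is always true.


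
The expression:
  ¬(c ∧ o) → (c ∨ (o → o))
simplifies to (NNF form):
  True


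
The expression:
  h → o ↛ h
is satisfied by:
  {h: False}


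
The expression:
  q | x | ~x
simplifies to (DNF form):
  True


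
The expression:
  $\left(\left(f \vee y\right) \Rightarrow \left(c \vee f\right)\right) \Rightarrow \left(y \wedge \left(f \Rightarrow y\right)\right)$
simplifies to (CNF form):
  $y$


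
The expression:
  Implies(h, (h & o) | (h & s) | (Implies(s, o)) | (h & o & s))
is always true.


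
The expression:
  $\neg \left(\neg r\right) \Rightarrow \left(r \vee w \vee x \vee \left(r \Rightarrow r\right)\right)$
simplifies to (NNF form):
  $\text{True}$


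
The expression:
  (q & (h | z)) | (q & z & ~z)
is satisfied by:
  {z: True, h: True, q: True}
  {z: True, q: True, h: False}
  {h: True, q: True, z: False}


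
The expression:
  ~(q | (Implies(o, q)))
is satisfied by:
  {o: True, q: False}


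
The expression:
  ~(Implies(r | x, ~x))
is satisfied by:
  {x: True}


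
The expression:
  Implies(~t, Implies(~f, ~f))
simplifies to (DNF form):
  True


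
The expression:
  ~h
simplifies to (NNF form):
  ~h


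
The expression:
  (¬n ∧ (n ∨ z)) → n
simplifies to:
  n ∨ ¬z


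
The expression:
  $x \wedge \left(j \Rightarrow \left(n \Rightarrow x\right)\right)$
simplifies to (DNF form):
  $x$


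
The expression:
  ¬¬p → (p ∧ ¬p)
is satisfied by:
  {p: False}


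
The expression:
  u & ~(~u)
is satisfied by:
  {u: True}


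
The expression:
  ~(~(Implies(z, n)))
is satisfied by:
  {n: True, z: False}
  {z: False, n: False}
  {z: True, n: True}


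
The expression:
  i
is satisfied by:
  {i: True}


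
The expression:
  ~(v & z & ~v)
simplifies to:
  True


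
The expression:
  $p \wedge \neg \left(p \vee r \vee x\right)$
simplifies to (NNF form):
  $\text{False}$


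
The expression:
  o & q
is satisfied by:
  {o: True, q: True}


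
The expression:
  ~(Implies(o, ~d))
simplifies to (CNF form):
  d & o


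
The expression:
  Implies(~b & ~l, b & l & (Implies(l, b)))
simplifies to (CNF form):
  b | l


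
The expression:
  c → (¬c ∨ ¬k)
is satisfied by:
  {k: False, c: False}
  {c: True, k: False}
  {k: True, c: False}


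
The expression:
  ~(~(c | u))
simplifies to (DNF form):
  c | u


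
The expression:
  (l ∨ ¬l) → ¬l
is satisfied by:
  {l: False}


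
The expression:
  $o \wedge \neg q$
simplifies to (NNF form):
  $o \wedge \neg q$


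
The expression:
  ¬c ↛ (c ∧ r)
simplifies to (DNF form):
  ¬c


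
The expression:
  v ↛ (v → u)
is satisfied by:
  {v: True, u: False}


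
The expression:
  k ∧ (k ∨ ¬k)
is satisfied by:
  {k: True}


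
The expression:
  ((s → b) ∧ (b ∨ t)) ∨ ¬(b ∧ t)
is always true.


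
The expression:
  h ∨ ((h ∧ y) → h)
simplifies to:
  True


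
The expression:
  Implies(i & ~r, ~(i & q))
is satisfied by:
  {r: True, q: False, i: False}
  {q: False, i: False, r: False}
  {r: True, i: True, q: False}
  {i: True, q: False, r: False}
  {r: True, q: True, i: False}
  {q: True, r: False, i: False}
  {r: True, i: True, q: True}


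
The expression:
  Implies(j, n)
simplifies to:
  n | ~j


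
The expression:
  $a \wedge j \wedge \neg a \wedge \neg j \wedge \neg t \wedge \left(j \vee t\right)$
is never true.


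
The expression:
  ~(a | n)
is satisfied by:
  {n: False, a: False}


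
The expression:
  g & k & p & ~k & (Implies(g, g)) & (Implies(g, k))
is never true.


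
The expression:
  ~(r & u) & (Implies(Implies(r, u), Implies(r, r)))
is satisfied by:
  {u: False, r: False}
  {r: True, u: False}
  {u: True, r: False}


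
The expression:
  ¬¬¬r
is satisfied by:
  {r: False}


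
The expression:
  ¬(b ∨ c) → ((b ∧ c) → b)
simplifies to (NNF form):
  True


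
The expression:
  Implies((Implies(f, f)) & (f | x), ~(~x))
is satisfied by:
  {x: True, f: False}
  {f: False, x: False}
  {f: True, x: True}


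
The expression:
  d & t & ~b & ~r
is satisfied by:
  {t: True, d: True, b: False, r: False}


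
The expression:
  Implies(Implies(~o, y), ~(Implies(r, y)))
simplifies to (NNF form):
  ~y & (r | ~o)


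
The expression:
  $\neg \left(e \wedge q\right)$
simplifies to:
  $\neg e \vee \neg q$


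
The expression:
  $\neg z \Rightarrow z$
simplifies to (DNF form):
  $z$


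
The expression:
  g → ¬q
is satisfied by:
  {g: False, q: False}
  {q: True, g: False}
  {g: True, q: False}


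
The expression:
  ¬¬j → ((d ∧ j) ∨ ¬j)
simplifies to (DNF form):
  d ∨ ¬j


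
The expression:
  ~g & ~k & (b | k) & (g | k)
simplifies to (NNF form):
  False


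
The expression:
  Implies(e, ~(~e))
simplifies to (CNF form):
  True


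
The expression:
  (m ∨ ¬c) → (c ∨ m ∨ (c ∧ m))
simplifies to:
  c ∨ m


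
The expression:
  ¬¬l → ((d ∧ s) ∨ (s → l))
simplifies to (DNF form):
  True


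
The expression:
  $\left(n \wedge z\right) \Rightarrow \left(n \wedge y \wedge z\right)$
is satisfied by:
  {y: True, z: False, n: False}
  {z: False, n: False, y: False}
  {y: True, n: True, z: False}
  {n: True, z: False, y: False}
  {y: True, z: True, n: False}
  {z: True, y: False, n: False}
  {y: True, n: True, z: True}


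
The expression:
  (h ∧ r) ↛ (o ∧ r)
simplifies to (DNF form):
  h ∧ r ∧ ¬o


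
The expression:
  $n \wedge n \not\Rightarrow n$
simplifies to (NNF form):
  $\text{False}$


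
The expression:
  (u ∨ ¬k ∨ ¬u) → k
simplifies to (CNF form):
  k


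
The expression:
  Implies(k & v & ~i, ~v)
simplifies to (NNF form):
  i | ~k | ~v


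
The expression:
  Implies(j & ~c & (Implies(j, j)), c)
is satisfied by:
  {c: True, j: False}
  {j: False, c: False}
  {j: True, c: True}


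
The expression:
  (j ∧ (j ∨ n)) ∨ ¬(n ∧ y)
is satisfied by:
  {j: True, y: False, n: False}
  {j: False, y: False, n: False}
  {n: True, j: True, y: False}
  {n: True, j: False, y: False}
  {y: True, j: True, n: False}
  {y: True, j: False, n: False}
  {y: True, n: True, j: True}


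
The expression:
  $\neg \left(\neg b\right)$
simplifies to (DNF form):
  $b$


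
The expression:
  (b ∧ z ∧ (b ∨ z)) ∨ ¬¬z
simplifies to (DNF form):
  z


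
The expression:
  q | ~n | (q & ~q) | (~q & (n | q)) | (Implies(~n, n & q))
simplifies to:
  True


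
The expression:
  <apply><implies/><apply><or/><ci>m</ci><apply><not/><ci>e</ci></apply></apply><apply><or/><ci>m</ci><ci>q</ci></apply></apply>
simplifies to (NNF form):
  <apply><or/><ci>e</ci><ci>m</ci><ci>q</ci></apply>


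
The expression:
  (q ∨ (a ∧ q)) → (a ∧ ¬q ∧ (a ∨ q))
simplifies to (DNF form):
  ¬q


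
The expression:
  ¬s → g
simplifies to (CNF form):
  g ∨ s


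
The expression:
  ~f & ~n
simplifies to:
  ~f & ~n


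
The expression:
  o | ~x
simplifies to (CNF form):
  o | ~x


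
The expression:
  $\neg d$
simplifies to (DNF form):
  $\neg d$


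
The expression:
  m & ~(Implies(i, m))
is never true.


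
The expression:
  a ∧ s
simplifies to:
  a ∧ s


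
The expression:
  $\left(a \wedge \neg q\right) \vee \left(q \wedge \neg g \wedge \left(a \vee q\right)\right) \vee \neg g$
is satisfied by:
  {a: True, g: False, q: False}
  {a: False, g: False, q: False}
  {q: True, a: True, g: False}
  {q: True, a: False, g: False}
  {g: True, a: True, q: False}


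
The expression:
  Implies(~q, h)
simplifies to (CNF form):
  h | q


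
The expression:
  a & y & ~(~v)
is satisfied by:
  {a: True, y: True, v: True}


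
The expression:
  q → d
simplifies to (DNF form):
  d ∨ ¬q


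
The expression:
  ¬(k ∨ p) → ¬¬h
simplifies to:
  h ∨ k ∨ p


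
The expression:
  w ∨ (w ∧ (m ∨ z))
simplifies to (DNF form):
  w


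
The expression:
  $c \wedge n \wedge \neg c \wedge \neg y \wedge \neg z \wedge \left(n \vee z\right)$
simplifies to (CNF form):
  $\text{False}$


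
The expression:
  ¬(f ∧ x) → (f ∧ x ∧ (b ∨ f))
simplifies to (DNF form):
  f ∧ x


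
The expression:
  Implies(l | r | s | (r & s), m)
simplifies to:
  m | (~l & ~r & ~s)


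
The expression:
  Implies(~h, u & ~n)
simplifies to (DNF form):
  h | (u & ~n)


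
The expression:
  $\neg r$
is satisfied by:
  {r: False}


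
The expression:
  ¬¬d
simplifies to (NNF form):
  d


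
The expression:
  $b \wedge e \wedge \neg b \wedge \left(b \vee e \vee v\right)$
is never true.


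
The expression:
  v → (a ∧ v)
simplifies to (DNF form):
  a ∨ ¬v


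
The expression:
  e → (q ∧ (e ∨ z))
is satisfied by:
  {q: True, e: False}
  {e: False, q: False}
  {e: True, q: True}


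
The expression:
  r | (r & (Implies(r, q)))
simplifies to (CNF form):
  r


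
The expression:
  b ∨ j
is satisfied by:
  {b: True, j: True}
  {b: True, j: False}
  {j: True, b: False}


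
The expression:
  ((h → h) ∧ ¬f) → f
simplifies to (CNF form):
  f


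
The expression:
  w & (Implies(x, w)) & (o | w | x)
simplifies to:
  w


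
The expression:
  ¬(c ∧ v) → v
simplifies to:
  v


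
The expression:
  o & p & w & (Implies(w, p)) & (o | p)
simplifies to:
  o & p & w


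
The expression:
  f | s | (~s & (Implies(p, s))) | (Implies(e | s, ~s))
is always true.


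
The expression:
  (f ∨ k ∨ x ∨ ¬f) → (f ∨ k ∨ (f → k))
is always true.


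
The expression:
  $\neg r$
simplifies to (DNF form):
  $\neg r$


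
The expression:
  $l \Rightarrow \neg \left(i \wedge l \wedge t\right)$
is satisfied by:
  {l: False, t: False, i: False}
  {i: True, l: False, t: False}
  {t: True, l: False, i: False}
  {i: True, t: True, l: False}
  {l: True, i: False, t: False}
  {i: True, l: True, t: False}
  {t: True, l: True, i: False}


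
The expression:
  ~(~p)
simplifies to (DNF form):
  p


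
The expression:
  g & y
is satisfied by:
  {g: True, y: True}


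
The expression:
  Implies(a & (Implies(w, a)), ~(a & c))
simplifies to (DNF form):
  ~a | ~c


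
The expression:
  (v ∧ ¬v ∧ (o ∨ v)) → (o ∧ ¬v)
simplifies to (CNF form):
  True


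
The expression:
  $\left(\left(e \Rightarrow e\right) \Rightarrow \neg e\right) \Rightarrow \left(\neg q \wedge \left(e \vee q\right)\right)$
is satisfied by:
  {e: True}


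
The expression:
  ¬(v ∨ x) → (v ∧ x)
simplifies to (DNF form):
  v ∨ x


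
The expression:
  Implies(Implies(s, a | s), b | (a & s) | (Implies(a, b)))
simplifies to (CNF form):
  b | s | ~a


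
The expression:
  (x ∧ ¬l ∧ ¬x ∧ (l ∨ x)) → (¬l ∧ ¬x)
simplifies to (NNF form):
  True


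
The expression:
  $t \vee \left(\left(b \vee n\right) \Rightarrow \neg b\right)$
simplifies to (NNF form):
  $t \vee \neg b$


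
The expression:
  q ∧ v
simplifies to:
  q ∧ v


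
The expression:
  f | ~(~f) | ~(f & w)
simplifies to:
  True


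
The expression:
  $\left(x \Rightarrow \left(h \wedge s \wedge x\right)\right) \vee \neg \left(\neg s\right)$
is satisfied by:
  {s: True, x: False}
  {x: False, s: False}
  {x: True, s: True}


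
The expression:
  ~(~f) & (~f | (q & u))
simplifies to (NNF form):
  f & q & u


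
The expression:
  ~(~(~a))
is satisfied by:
  {a: False}


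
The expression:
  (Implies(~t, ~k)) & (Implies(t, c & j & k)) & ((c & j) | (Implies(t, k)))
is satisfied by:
  {j: True, c: True, k: False, t: False}
  {j: True, c: False, k: False, t: False}
  {c: True, j: False, k: False, t: False}
  {j: False, c: False, k: False, t: False}
  {t: True, j: True, k: True, c: True}


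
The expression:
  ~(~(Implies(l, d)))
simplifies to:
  d | ~l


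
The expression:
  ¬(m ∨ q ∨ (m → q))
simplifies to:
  False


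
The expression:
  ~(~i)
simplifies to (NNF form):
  i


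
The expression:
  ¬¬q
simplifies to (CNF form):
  q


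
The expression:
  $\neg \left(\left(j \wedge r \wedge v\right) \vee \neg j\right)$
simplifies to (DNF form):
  $\left(j \wedge \neg r\right) \vee \left(j \wedge \neg v\right)$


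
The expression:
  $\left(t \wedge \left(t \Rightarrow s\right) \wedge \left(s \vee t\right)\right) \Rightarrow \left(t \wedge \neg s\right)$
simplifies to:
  $\neg s \vee \neg t$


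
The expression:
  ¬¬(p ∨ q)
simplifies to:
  p ∨ q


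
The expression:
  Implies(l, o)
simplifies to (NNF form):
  o | ~l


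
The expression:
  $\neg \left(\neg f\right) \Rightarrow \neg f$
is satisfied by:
  {f: False}


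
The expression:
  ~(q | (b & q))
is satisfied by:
  {q: False}


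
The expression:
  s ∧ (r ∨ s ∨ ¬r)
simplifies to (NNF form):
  s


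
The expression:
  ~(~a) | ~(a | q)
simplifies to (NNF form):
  a | ~q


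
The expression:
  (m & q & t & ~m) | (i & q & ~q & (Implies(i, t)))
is never true.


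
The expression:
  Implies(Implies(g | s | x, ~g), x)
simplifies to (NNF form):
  g | x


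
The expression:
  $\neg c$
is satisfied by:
  {c: False}


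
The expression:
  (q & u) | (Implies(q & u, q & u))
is always true.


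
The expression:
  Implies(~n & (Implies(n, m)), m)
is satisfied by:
  {n: True, m: True}
  {n: True, m: False}
  {m: True, n: False}


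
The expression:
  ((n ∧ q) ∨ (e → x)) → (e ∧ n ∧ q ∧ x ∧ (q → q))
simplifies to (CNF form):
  e ∧ (n ∨ ¬x) ∧ (q ∨ ¬x) ∧ (x ∨ ¬n ∨ ¬q)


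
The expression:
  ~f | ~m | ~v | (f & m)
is always true.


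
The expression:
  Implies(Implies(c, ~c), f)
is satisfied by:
  {c: True, f: True}
  {c: True, f: False}
  {f: True, c: False}


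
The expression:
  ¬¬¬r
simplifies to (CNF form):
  ¬r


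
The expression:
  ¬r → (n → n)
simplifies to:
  True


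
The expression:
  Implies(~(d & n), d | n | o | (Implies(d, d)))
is always true.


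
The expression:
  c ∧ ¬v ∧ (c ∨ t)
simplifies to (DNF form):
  c ∧ ¬v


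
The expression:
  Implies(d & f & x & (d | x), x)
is always true.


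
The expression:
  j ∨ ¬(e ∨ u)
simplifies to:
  j ∨ (¬e ∧ ¬u)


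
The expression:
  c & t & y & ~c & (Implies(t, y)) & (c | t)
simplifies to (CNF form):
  False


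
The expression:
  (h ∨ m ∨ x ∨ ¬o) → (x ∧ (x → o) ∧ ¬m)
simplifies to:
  o ∧ ¬m ∧ (x ∨ ¬h)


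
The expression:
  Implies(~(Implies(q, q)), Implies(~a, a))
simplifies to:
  True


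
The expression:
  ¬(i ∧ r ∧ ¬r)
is always true.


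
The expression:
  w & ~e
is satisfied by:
  {w: True, e: False}


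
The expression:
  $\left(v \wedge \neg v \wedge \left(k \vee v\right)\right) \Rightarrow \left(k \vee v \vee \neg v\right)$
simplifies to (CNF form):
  $\text{True}$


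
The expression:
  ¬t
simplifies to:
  ¬t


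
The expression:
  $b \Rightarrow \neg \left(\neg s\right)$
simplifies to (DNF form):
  $s \vee \neg b$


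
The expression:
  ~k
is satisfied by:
  {k: False}


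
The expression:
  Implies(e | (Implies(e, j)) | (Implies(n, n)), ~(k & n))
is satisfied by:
  {k: False, n: False}
  {n: True, k: False}
  {k: True, n: False}


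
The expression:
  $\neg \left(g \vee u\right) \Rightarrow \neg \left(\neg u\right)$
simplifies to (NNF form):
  $g \vee u$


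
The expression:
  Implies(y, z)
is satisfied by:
  {z: True, y: False}
  {y: False, z: False}
  {y: True, z: True}


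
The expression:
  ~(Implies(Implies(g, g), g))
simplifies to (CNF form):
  ~g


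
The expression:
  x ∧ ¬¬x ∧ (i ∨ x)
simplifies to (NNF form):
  x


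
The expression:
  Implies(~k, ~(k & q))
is always true.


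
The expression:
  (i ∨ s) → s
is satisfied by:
  {s: True, i: False}
  {i: False, s: False}
  {i: True, s: True}


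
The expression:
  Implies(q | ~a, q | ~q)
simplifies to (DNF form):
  True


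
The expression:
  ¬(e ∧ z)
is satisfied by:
  {e: False, z: False}
  {z: True, e: False}
  {e: True, z: False}


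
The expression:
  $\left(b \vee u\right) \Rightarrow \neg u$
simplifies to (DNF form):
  $\neg u$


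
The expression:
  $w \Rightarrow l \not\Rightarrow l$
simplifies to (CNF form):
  $\neg w$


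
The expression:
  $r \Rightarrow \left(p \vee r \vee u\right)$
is always true.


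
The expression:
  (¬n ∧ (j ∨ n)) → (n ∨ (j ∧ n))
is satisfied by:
  {n: True, j: False}
  {j: False, n: False}
  {j: True, n: True}


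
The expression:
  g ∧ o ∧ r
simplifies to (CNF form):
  g ∧ o ∧ r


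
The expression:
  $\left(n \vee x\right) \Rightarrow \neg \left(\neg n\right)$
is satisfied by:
  {n: True, x: False}
  {x: False, n: False}
  {x: True, n: True}


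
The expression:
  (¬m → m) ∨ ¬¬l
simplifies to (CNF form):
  l ∨ m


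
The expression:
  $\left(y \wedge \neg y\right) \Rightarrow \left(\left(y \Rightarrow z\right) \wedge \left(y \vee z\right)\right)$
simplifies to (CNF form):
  $\text{True}$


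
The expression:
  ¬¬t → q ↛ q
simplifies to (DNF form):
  ¬t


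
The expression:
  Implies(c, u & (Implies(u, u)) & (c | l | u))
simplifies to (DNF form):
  u | ~c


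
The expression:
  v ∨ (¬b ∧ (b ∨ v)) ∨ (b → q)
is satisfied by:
  {q: True, v: True, b: False}
  {q: True, v: False, b: False}
  {v: True, q: False, b: False}
  {q: False, v: False, b: False}
  {b: True, q: True, v: True}
  {b: True, q: True, v: False}
  {b: True, v: True, q: False}


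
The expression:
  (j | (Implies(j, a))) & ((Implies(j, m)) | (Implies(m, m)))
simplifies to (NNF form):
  True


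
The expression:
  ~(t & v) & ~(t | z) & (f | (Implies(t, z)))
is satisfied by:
  {z: False, t: False}


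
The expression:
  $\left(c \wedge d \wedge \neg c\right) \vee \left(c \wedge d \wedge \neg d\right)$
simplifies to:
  $\text{False}$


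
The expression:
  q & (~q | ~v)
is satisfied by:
  {q: True, v: False}


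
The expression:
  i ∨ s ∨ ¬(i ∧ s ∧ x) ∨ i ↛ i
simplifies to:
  True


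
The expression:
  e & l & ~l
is never true.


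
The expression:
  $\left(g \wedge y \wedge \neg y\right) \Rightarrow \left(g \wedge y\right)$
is always true.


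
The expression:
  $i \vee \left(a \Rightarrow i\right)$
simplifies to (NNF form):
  $i \vee \neg a$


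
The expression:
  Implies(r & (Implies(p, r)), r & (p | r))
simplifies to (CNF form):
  True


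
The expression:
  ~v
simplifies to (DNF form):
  ~v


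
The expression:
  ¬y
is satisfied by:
  {y: False}


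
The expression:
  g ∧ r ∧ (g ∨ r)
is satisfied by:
  {r: True, g: True}


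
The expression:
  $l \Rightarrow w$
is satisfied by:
  {w: True, l: False}
  {l: False, w: False}
  {l: True, w: True}


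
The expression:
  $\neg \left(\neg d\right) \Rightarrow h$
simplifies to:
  $h \vee \neg d$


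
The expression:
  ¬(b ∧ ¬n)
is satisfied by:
  {n: True, b: False}
  {b: False, n: False}
  {b: True, n: True}


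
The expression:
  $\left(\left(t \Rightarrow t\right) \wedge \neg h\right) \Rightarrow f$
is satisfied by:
  {h: True, f: True}
  {h: True, f: False}
  {f: True, h: False}


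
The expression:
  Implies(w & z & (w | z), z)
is always true.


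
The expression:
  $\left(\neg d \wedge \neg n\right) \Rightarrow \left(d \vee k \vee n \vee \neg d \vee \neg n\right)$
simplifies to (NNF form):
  $\text{True}$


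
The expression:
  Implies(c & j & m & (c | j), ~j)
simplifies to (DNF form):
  ~c | ~j | ~m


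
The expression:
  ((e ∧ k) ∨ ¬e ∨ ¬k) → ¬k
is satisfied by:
  {k: False}


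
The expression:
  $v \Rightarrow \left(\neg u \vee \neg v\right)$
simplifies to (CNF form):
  $\neg u \vee \neg v$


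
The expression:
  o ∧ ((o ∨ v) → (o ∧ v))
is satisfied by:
  {o: True, v: True}


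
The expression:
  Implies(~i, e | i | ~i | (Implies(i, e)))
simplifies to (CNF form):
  True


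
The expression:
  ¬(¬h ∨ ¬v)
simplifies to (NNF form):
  h ∧ v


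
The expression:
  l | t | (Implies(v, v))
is always true.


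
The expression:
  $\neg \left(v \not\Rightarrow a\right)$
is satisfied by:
  {a: True, v: False}
  {v: False, a: False}
  {v: True, a: True}


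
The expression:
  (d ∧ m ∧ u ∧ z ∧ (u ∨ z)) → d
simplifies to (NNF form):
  True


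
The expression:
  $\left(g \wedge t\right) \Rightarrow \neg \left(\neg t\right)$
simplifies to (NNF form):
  $\text{True}$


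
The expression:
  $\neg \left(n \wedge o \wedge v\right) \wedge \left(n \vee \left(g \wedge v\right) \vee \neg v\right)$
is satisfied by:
  {g: True, v: False, o: False, n: False}
  {g: False, v: False, o: False, n: False}
  {n: True, g: True, v: False, o: False}
  {n: True, g: False, v: False, o: False}
  {o: True, g: True, v: False, n: False}
  {o: True, g: False, v: False, n: False}
  {n: True, o: True, g: True, v: False}
  {n: True, o: True, g: False, v: False}
  {v: True, g: True, n: False, o: False}
  {n: True, v: True, g: True, o: False}
  {n: True, v: True, g: False, o: False}
  {o: True, v: True, g: True, n: False}


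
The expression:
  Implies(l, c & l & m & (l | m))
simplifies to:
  ~l | (c & m)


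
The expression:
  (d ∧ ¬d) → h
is always true.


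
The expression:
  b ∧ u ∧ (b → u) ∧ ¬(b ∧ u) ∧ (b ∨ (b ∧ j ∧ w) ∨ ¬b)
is never true.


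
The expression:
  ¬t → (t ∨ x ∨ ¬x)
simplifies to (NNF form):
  True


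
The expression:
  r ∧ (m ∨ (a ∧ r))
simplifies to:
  r ∧ (a ∨ m)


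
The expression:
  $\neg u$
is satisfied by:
  {u: False}


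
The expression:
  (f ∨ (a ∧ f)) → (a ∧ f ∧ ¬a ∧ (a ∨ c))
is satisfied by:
  {f: False}


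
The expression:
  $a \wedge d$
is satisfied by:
  {a: True, d: True}


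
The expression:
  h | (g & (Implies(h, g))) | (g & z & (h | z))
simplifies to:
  g | h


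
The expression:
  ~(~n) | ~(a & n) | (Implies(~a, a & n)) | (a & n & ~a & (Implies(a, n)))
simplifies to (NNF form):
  True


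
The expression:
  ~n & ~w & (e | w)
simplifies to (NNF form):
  e & ~n & ~w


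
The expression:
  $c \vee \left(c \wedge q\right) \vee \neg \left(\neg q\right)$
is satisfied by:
  {q: True, c: True}
  {q: True, c: False}
  {c: True, q: False}


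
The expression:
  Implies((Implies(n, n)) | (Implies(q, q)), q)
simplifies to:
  q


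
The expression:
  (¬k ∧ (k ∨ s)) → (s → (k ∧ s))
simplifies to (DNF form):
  k ∨ ¬s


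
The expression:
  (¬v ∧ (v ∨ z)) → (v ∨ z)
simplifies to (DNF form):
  True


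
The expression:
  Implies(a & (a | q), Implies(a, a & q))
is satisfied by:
  {q: True, a: False}
  {a: False, q: False}
  {a: True, q: True}


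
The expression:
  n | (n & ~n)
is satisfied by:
  {n: True}


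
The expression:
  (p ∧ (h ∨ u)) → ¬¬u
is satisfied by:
  {u: True, p: False, h: False}
  {p: False, h: False, u: False}
  {h: True, u: True, p: False}
  {h: True, p: False, u: False}
  {u: True, p: True, h: False}
  {p: True, u: False, h: False}
  {h: True, p: True, u: True}


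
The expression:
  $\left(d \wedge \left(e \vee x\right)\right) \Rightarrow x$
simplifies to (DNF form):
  $x \vee \neg d \vee \neg e$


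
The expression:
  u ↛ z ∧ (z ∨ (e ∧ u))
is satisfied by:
  {e: True, u: True, z: False}


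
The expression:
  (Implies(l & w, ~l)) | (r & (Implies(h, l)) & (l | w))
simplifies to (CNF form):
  r | ~l | ~w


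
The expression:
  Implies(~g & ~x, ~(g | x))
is always true.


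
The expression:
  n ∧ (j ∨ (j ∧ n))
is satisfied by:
  {j: True, n: True}


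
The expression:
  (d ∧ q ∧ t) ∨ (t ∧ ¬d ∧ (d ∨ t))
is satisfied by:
  {t: True, q: True, d: False}
  {t: True, q: False, d: False}
  {t: True, d: True, q: True}


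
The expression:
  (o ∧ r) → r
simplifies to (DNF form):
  True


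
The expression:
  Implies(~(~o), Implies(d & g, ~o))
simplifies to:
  ~d | ~g | ~o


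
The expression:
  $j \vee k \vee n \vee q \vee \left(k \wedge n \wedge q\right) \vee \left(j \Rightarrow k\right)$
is always true.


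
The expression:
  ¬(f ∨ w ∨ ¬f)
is never true.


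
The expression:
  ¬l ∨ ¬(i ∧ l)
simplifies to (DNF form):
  ¬i ∨ ¬l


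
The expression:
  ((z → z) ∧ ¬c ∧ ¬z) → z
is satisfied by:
  {z: True, c: True}
  {z: True, c: False}
  {c: True, z: False}


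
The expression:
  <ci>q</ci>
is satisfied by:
  {q: True}


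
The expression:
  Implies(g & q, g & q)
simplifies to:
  True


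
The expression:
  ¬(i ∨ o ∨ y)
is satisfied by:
  {i: False, o: False, y: False}


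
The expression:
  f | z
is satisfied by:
  {z: True, f: True}
  {z: True, f: False}
  {f: True, z: False}


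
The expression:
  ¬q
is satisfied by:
  {q: False}


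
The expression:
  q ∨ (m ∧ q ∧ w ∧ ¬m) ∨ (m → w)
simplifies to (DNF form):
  q ∨ w ∨ ¬m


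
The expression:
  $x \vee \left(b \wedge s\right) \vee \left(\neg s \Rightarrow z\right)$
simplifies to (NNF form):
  $s \vee x \vee z$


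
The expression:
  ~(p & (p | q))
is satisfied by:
  {p: False}


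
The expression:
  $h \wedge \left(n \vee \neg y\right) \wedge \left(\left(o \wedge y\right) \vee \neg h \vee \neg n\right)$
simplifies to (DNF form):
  $\left(h \wedge y \wedge \neg y\right) \vee \left(h \wedge \neg n \wedge \neg y\right) \vee \left(h \wedge n \wedge o \wedge y\right) \vee \left(h \wedge n \wedge o \wedge \neg n\right) \vee \left(h \wedge n \wedge y \wedge \neg y\right) \vee \left(h \wedge n \wedge \neg n \wedge \neg y\right) \vee \left(h \wedge o \wedge y \wedge \neg y\right) \vee \left(h \wedge o \wedge \neg n \wedge \neg y\right)$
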